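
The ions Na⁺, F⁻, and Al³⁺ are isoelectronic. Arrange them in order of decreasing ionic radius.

All of these have 10 electrons, so size is governed by nuclear charge alone: the more protons, the stronger the pull on the same electron cloud, and the smaller the ion.
Nuclear charges: Al³⁺ (Z=13), Na⁺ (Z=11), F⁻ (Z=9).
Largest to smallest: F⁻ > Na⁺ > Al³⁺.

F⁻, Na⁺, Al³⁺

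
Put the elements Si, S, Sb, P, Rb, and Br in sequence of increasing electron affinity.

Rb < P < Sb < Si < S < Br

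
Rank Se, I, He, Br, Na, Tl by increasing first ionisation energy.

Na < Tl < Se < I < Br < He

He is in period 1, group 18; Na is in period 3, group 1; Se is in period 4, group 16; Br is in period 4, group 17; I is in period 5, group 17; Tl is in period 6, group 13.
First ionization energy rises across a period (greater Z_eff holds electrons more tightly) and falls down a group (valence electrons are farther from the nucleus).
Here both period and group differ, so the two effects have to be weighed against each other.
Tl > Na: the two effects oppose for this pair; the across-period effect wins (589 vs 496 kJ/mol).
Se > Tl: both effects reinforce here, so Se is clearly the higher of the two.
I > Se: period and group pull opposite ways; the across-period shift dominates (1008 vs 941 kJ/mol).
Br > I: they share group 17; the group trend gives Br the larger value.
He > Br: relative to Br, both the across-period and down-group shifts push He's first ionization energy up.
For reference (kJ/mol): He 2372, Na 496, Se 941, Br 1140, I 1008, Tl 589.
So from lowest to highest: Na < Tl < Se < I < Br < He.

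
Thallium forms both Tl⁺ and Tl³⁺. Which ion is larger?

Tl⁺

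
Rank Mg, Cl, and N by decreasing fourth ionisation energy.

Mg > N > Cl

The fourth ionization energy removes an electron from the +3 ion. For each element: Mg³⁺ is already 1 electron into the core; Cl³⁺ still has 4 valence electrons; N³⁺ still has 2 valence electrons.
Core electrons are held far more tightly than valence electrons, so Mg tops the IE_4 order.
Valence configurations: Cl³⁺ [Ne]3s²3p², N³⁺ [He]2s².
Approximate IE_4 values (kJ/mol): Mg 10543, Cl 5159, N 7475.
Hence IE_4: Cl < N < Mg.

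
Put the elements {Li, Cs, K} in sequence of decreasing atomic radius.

Cs, K, Li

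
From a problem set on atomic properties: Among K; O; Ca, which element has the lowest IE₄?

IE_4 is the cost of taking one more electron from the +3 cation: K³⁺ is already 2 electrons into the core; O³⁺ still has 3 valence electrons; Ca³⁺ is already 1 electron into the core.
Usually core removal costs more than valence removal, but here the competition is close: a tightly held n=2 valence electron can cost more to remove than an n=3 core electron, so the actual values have to decide it.
The numbers (kJ/mol): K 5877, O 7469, Ca 6491.
Hence IE_4: K < Ca < O.

K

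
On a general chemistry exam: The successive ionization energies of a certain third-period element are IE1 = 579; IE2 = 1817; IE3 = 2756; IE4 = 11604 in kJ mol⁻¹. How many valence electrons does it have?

Look for the largest jump between consecutive ionization energies: IE4/IE3 ≈ 4.2, far larger than any earlier ratio.
That jump marks the point where a core electron is being removed. So the atom has 3 valence electrons.

3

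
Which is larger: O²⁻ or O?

O²⁻

Forming O²⁻ adds 2 electrons to O. More electron–electron repulsion in the same shell, with unchanged nuclear charge, lets the cloud expand.
An anion is larger than its parent atom: O²⁻ > O.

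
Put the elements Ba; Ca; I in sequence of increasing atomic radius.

Ca is in period 4, group 2; I is in period 5, group 17; Ba is in period 6, group 2.
Moving right in a period, electrons are added to the same shell under a stronger nuclear pull, so atoms get smaller; moving down, a new shell is opened and atoms get larger.
These span different periods and groups, so the two trends combine.
Ca > I: period and group pull opposite ways; the across-period shift dominates (171 vs 133 pm).
Ba > Ca: they share group 2; the group trend gives Ba the larger value.
For reference (pm): Ca 171, I 133, Ba 196.
So from smallest to largest: I < Ca < Ba.

I < Ca < Ba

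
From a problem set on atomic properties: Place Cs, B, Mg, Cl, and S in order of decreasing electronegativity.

Cl > S > B > Mg > Cs

Electronegativity increases across a period and decreases down a group, tracking effective nuclear charge and atomic size.
Here both period and group differ, so the two effects have to be weighed against each other.
Mg > Cs: relative to Cs, both the across-period and down-group shifts push Mg's electronegativity up.
B > Mg: both effects reinforce here, so B is clearly the higher of the two.
S > B: the two effects oppose for this pair; the across-period effect wins (2.58 vs 2.04).
Cl > S: Cl lies to the right of S in period 3, so the across-period effect alone puts Cl higher.
Approximate values (Pauling): B 2.04, Mg 1.31, S 2.58, Cl 3.16, Cs 0.79.
So from highest to lowest: Cl > S > B > Mg > Cs.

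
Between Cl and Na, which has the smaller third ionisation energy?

The third ionization energy removes an electron from the +2 ion. For each element: Cl²⁺ still has 5 valence electrons; Na²⁺ is already 1 electron into the core.
Breaking into a closed-shell core is much more expensive than removing a leftover valence electron — Na has the largest IE_3 here.
Tabulated IE_3 (kJ/mol): Cl 3822, Na 6910.
Overall IE_3 order: Cl < Na.

Cl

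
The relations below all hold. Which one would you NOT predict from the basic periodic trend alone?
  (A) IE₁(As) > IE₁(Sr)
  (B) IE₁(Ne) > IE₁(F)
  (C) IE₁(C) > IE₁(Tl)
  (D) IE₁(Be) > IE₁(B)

(D)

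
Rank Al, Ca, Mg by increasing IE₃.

Al < Ca < Mg

Consider each +2 ion: Al²⁺ still has 1 valence electron; Ca²⁺ is the bare [Ar] core; Mg²⁺ is the bare [Ne] core.
Breaking into a closed-shell core is much more expensive than removing a leftover valence electron — Ca and Mg have the largest IE_3 here.
The numbers (kJ/mol): Al 2745, Ca 4912, Mg 7733.
Putting it together, IE_3: Al < Ca < Mg.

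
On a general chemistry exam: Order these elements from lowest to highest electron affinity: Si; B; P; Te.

B is in period 2, group 13; Si is in period 3, group 14; P is in period 3, group 15; Te is in period 5, group 16.
EA tends to increase across a period and decrease down a group, though the pattern is less regular than for IE or radius.
Here both period and group differ, so the two effects have to be weighed against each other.
P > B: period and group pull opposite ways; the across-period shift dominates (72 vs 27 kJ/mol).
Si > P: this pair runs against the simple trend — see the exception note.
Te > Si: period and group pull opposite ways; the across-period shift dominates (190 vs 134 kJ/mol).
Note the exception: Si has a higher electron affinity than P, contrary to the simple trend — adding an electron to P's half-filled 3p³ is unfavourable, so Si (3p²) has the more exothermic EA.
Tabulated electron affinity (kJ/mol): B 27, Si 134, P 72, Te 190.
So from lowest to highest: B < P < Si < Te.

B < P < Si < Te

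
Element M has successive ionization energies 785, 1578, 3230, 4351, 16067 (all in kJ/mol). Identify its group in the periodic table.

Look for the largest jump between consecutive ionization energies: IE5/IE4 ≈ 3.7, far larger than any earlier ratio.
That jump marks the point where a core electron is being removed. So the atom has 4 valence electrons.
A main-group element with 4 valence electrons is in group 14.

Group 14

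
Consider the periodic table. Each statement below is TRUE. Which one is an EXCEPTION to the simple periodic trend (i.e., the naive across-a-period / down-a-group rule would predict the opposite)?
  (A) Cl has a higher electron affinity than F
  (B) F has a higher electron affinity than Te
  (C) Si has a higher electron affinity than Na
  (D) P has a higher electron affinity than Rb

The general trend: electron affinity increases across a period and decreases down a group.
(A) Cl (period 3, group 17) vs F (period 2, group 17): the stated order contradicts the simple trend.
(B) F (period 2, group 17) vs Te (period 5, group 16): the stated order agrees with the simple trend.
(C) Si (period 3, group 14) vs Na (period 3, group 1): the stated order agrees with the simple trend.
(D) P (period 3, group 15) vs Rb (period 5, group 1): the stated order agrees with the simple trend.
The exception is (A): F's small 2p subshell makes the incoming electron feel strong e⁻–e⁻ repulsion, so Cl actually releases more energy on gaining an electron.

(A)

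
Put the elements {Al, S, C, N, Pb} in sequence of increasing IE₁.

Al, Pb, S, C, N

C is in period 2, group 14; N is in period 2, group 15; Al is in period 3, group 13; S is in period 3, group 16; Pb is in period 6, group 14.
Removing the outermost electron gets harder across a period and easier down a group.
Here both period and group differ, so the two effects have to be weighed against each other.
Pb > Al: the two effects oppose for this pair; the across-period effect wins (716 vs 578 kJ/mol).
S > Pb: both effects reinforce here, so S is clearly the higher of the two.
C > S: the two effects oppose for this pair; the down-group effect wins (1086 vs 1000 kJ/mol).
N > C: both are in period 2; the period trend gives N the larger value.
Approximate values (kJ/mol): C 1086, N 1402, Al 578, S 1000, Pb 716.
So from lowest to highest: Al < Pb < S < C < N.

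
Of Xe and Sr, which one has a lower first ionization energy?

Sr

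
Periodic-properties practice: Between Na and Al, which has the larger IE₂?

After 1 electron has been removed, what remains? Na⁺ is the bare [Ne] core; Al⁺ still has 2 valence electrons.
Core electrons are held far more tightly than valence electrons, so Na tops the IE_2 order.
Tabulated IE_2 (kJ/mol): Na 4562, Al 1817.
So the second ionization energies run Al < Na.

Na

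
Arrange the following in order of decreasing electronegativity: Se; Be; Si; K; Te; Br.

Atoms toward the upper right of the periodic table pull bonding electrons most strongly.
Here both period and group differ, so the two effects have to be weighed against each other.
Be > K: relative to K, both the across-period and down-group shifts push Be's electronegativity up.
Si > Be: the two effects oppose for this pair; the across-period effect wins (1.90 vs 1.57).
Te > Si: period and group pull opposite ways; the across-period shift dominates (2.10 vs 1.90).
Se > Te: Se sits above Te in group 16, so the down-group effect alone puts Se higher.
Br > Se: Br lies to the right of Se in period 4, so the across-period effect alone puts Br higher.
Approximate values (Pauling): Be 1.57, Si 1.90, K 0.82, Se 2.55, Br 2.96, Te 2.10.
So from highest to lowest: Br > Se > Te > Si > Be > K.

Br, Se, Te, Si, Be, K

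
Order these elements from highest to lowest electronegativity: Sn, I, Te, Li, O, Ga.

O > I > Te > Sn > Ga > Li

Smaller atoms with higher effective nuclear charge are more electronegative.
These span different periods and groups, so the two trends combine.
Ga > Li: the two effects oppose for this pair; the across-period effect wins (1.81 vs 0.98).
Sn > Ga: the two effects oppose for this pair; the across-period effect wins (1.96 vs 1.81).
Te > Sn: both are in period 5; the period trend gives Te the larger value.
I > Te: I lies to the right of Te in period 5, so the across-period effect alone puts I higher.
O > I: period and group pull opposite ways; the down-group shift dominates (3.44 vs 2.66).
Tabulated electronegativity (Pauling): Li 0.98, O 3.44, Ga 1.81, Sn 1.96, Te 2.10, I 2.66.
So from highest to lowest: O > I > Te > Sn > Ga > Li.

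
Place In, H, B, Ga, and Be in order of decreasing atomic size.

Across a period the added protons contract the valence shell; down a group each new principal shell makes the atom larger.
Neither a single period nor a single group — weigh both effects.
B > H: period and group pull opposite ways; the down-group shift dominates (85 vs 32 pm).
Be > B: both are in period 2; the period trend gives Be the larger value.
Ga > Be: period and group pull opposite ways; the down-group shift dominates (124 vs 102 pm).
In > Ga: In sits below Ga in group 13, so the down-group effect alone puts In larger.
Approximate values (pm): H 32, Be 102, B 85, Ga 124, In 142.
So from largest to smallest: In > Ga > Be > B > H.

In > Ga > Be > B > H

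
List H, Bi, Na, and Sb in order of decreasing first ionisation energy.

H is in period 1, group 1; Na is in period 3, group 1; Sb is in period 5, group 15; Bi is in period 6, group 15.
Removing the outermost electron gets harder across a period and easier down a group.
Neither a single period nor a single group — weigh both effects.
Bi > Na: period and group pull opposite ways; the across-period shift dominates (703 vs 496 kJ/mol).
Sb > Bi: they share group 15; the group trend gives Sb the larger value.
H > Sb: period and group pull opposite ways; the down-group shift dominates (1312 vs 831 kJ/mol).
Tabulated first ionization energy (kJ/mol): H 1312, Na 496, Sb 831, Bi 703.
So from highest to lowest: H > Sb > Bi > Na.

H > Sb > Bi > Na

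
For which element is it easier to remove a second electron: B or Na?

Consider each +1 ion: B⁺ still has 2 valence electrons; Na⁺ is the bare [Ne] core.
Pulling an electron out of a noble-gas core costs far more than removing a remaining valence electron, so Na sits at the high end of IE_2.
Tabulated IE_2 (kJ/mol): B 2427, Na 4562.
Putting it together, IE_2: B < Na.

B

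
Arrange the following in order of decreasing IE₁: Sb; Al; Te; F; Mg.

F > Te > Sb > Mg > Al

F is in period 2, group 17; Mg is in period 3, group 2; Al is in period 3, group 13; Sb is in period 5, group 15; Te is in period 5, group 16.
First ionization energy rises across a period (greater Z_eff holds electrons more tightly) and falls down a group (valence electrons are farther from the nucleus).
Here both period and group differ, so the two effects have to be weighed against each other.
Mg > Al: this pair runs against the simple trend — see the exception note.
Sb > Mg: period and group pull opposite ways; the across-period shift dominates (831 vs 738 kJ/mol).
Te > Sb: Te lies to the right of Sb in period 5, so the across-period effect alone puts Te higher.
F > Te: both effects reinforce here, so F is clearly the higher of the two.
Note the exception: Mg has a higher first ionization energy than Al, contrary to the simple trend — Al's single 3p electron is easier to remove than one from Mg's filled 3s².
Approximate values (kJ/mol): F 1681, Mg 738, Al 578, Sb 831, Te 869.
So from highest to lowest: F > Te > Sb > Mg > Al.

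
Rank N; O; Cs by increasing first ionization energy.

Cs < O < N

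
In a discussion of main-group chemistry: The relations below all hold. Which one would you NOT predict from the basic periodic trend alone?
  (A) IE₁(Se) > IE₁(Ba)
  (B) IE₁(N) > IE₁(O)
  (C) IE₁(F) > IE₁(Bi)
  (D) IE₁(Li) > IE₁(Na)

(B)

The general trend: first ionization energy increases across a period and decreases down a group.
(A) Se (period 4, group 16) vs Ba (period 6, group 2): the stated order agrees with the simple trend.
(B) N (period 2, group 15) vs O (period 2, group 16): the stated order contradicts the simple trend.
(C) F (period 2, group 17) vs Bi (period 6, group 15): the stated order agrees with the simple trend.
(D) Li (period 2, group 1) vs Na (period 3, group 1): the stated order agrees with the simple trend.
The exception is (B): pairing an electron in O's 2p⁴ costs repulsion energy, so O ionizes more easily than half-filled N (2p³).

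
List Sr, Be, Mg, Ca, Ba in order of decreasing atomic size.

Ba > Sr > Ca > Mg > Be

Be is in period 2, group 2; Mg is in period 3, group 2; Ca is in period 4, group 2; Sr is in period 5, group 2; Ba is in period 6, group 2.
Atomic radius shrinks across a period as nuclear charge pulls the same shell inward, and grows down a group as new shells are added.
All are in group 2, so atomic radius increases down the group.
So from largest to smallest: Ba > Sr > Ca > Mg > Be.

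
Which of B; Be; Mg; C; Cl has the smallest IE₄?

Cl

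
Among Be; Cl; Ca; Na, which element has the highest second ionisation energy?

Na

Consider each +1 ion: Be⁺ still has 1 valence electron; Cl⁺ still has 6 valence electrons; Ca⁺ still has 1 valence electron; Na⁺ is the bare [Ne] core.
Pulling an electron out of a noble-gas core costs far more than removing a remaining valence electron, so Na sits at the high end of IE_2.
Valence configurations: Be⁺ [He]2s¹, Cl⁺ [Ne]3s²3p⁴, Ca⁺ [Ar]4s¹.
The numbers (kJ/mol): Be 1757, Cl 2298, Ca 1145, Na 4562.
Overall IE_2 order: Ca < Be < Cl < Na.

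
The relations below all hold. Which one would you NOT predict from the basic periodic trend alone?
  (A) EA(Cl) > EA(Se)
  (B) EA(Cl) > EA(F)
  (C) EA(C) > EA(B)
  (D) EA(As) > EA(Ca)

(B)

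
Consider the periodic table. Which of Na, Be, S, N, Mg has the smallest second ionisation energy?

The second ionization energy removes an electron from the +1 ion. For each element: Na⁺ is the bare [Ne] core; Be⁺ still has 1 valence electron; S⁺ still has 5 valence electrons; N⁺ still has 4 valence electrons; Mg⁺ still has 1 valence electron.
Pulling an electron out of a noble-gas core costs far more than removing a remaining valence electron, so Na sits at the high end of IE_2.
Valence configurations: Be⁺ [He]2s¹, S⁺ [Ne]3s²3p³, N⁺ [He]2s²2p², Mg⁺ [Ne]3s¹.
Approximate IE_2 values (kJ/mol): Na 4562, Be 1757, S 2252, N 2856, Mg 1451.
Putting it together, IE_2: Mg < Be < S < N < Na.

Mg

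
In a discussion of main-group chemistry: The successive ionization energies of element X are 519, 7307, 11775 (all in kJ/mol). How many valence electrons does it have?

Look for the largest jump between consecutive ionization energies: IE2/IE1 ≈ 14.1, far larger than any earlier ratio.
That jump marks the point where a core electron is being removed. So the atom has 1 valence electron.

1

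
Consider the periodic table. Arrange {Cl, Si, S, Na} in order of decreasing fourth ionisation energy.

Na, Cl, S, Si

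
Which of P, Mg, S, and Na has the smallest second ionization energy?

IE_2 is the cost of taking one more electron from the +1 cation: P⁺ still has 4 valence electrons; Mg⁺ still has 1 valence electron; S⁺ still has 5 valence electrons; Na⁺ is the bare [Ne] core.
Breaking into a closed-shell core is much more expensive than removing a leftover valence electron — Na has the largest IE_2 here.
Valence configurations: P⁺ [Ne]3s²3p², Mg⁺ [Ne]3s¹, S⁺ [Ne]3s²3p³.
Tabulated IE_2 (kJ/mol): P 1907, Mg 1451, S 2252, Na 4562.
Putting it together, IE_2: Mg < P < S < Na.

Mg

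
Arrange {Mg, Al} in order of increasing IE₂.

Mg < Al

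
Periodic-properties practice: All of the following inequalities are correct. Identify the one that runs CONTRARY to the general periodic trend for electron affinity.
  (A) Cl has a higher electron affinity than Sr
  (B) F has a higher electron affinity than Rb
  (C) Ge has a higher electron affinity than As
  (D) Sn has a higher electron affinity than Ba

(C)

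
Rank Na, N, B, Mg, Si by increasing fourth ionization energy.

Si, N, Na, Mg, B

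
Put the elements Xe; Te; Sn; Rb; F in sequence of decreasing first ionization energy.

F is in period 2, group 17; Rb is in period 5, group 1; Sn is in period 5, group 14; Te is in period 5, group 16; Xe is in period 5, group 18.
Across a period the outer electron is held more tightly (higher IE₁); down a group it sits in a higher shell, more shielded, and comes off more easily.
Here both period and group differ, so the two effects have to be weighed against each other.
Sn > Rb: both are in period 5; the period trend gives Sn the larger value.
Te > Sn: Te lies to the right of Sn in period 5, so the across-period effect alone puts Te higher.
Xe > Te: both are in period 5; the period trend gives Xe the larger value.
F > Xe: the two effects oppose for this pair; the down-group effect wins (1681 vs 1170 kJ/mol).
For reference (kJ/mol): F 1681, Rb 403, Sn 709, Te 869, Xe 1170.
So from highest to lowest: F > Xe > Te > Sn > Rb.

F, Xe, Te, Sn, Rb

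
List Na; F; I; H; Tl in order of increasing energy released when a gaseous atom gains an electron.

EA tends to increase across a period and decrease down a group, though the pattern is less regular than for IE or radius.
Neither a single period nor a single group — weigh both effects.
Na > Tl: period and group pull opposite ways; the down-group shift dominates (53 vs 19 kJ/mol).
H > Na: they share group 1; the group trend gives H the larger value.
I > H: period and group pull opposite ways; the across-period shift dominates (295 vs 73 kJ/mol).
F > I: F sits above I in group 17, so the down-group effect alone puts F higher.
For reference (kJ/mol): H 73, F 328, Na 53, I 295, Tl 19.
So from lowest to highest: Tl < Na < H < I < F.

Tl < Na < H < I < F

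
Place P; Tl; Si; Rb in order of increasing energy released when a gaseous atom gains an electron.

Si is in period 3, group 14; P is in period 3, group 15; Rb is in period 5, group 1; Tl is in period 6, group 13.
Electron affinity generally becomes more exothermic across a period toward the halogens and less exothermic down a group.
These span different periods and groups, so the two trends combine.
Rb > Tl: the two effects oppose for this pair; the down-group effect wins (47 vs 19 kJ/mol).
P > Rb: relative to Rb, both the across-period and down-group shifts push P's electron affinity up.
Si > P: this pair runs against the simple trend — see the exception note.
Note the exception: Si has a higher electron affinity than P, contrary to the simple trend — adding an electron to P's half-filled 3p³ is unfavourable, so Si (3p²) has the more exothermic EA.
For reference (kJ/mol): Si 134, P 72, Rb 47, Tl 19.
So from lowest to highest: Tl < Rb < P < Si.

Tl < Rb < P < Si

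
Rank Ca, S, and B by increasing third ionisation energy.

After 2 electrons have been removed, what remains? Ca²⁺ is the bare [Ar] core; S²⁺ still has 4 valence electrons; B²⁺ still has 1 valence electron.
Breaking into a closed-shell core is much more expensive than removing a leftover valence electron — Ca has the largest IE_3 here.
Valence configurations: S²⁺ [Ne]3s²3p², B²⁺ [He]2s¹.
Approximate IE_3 values (kJ/mol): Ca 4912, S 3357, B 3660.
Overall IE_3 order: S < B < Ca.

S, B, Ca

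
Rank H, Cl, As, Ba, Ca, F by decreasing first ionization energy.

F > H > Cl > As > Ca > Ba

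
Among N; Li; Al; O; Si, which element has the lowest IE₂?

Si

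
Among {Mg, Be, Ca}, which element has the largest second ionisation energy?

Consider each +1 ion: Mg⁺ still has 1 valence electron; Be⁺ still has 1 valence electron; Ca⁺ still has 1 valence electron.
All are still removing valence electrons, so compare the +1 ions as you would atoms: IE_2 generally rises across a period (higher Z_eff) and falls down a group (larger shell), subject to the usual subshell exceptions.
Valence configurations: Mg⁺ [Ne]3s¹, Be⁺ [He]2s¹, Ca⁺ [Ar]4s¹.
Tabulated IE_2 (kJ/mol): Mg 1451, Be 1757, Ca 1145.
Hence IE_2: Ca < Mg < Be.

Be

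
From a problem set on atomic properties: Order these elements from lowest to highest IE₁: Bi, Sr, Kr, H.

Removing the outermost electron gets harder across a period and easier down a group.
Here both period and group differ, so the two effects have to be weighed against each other.
Bi > Sr: the two effects oppose for this pair; the across-period effect wins (703 vs 550 kJ/mol).
H > Bi: the two effects oppose for this pair; the down-group effect wins (1312 vs 703 kJ/mol).
Kr > H: period and group pull opposite ways; the across-period shift dominates (1351 vs 1312 kJ/mol).
Tabulated first ionization energy (kJ/mol): H 1312, Kr 1351, Sr 550, Bi 703.
So from lowest to highest: Sr < Bi < H < Kr.

Sr < Bi < H < Kr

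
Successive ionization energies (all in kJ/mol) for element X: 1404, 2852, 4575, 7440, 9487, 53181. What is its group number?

Group 15

Look for the largest jump between consecutive ionization energies: IE6/IE5 ≈ 5.6, far larger than any earlier ratio.
That jump marks the point where a core electron is being removed. So the atom has 5 valence electrons.
A main-group element with 5 valence electrons is in group 15.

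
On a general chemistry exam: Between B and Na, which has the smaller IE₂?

B

Consider each +1 ion: B⁺ still has 2 valence electrons; Na⁺ is the bare [Ne] core.
Breaking into a closed-shell core is much more expensive than removing a leftover valence electron — Na has the largest IE_2 here.
The numbers (kJ/mol): B 2427, Na 4562.
Putting it together, IE_2: B < Na.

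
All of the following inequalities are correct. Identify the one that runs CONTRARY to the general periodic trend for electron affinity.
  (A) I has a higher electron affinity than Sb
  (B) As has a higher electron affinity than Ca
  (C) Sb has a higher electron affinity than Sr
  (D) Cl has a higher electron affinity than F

(D)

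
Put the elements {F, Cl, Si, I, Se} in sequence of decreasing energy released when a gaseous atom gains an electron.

Adding an electron releases more energy for atoms nearer the top right (short of the noble gases).
Here both period and group differ, so the two effects have to be weighed against each other.
Se > Si: period and group pull opposite ways; the across-period shift dominates (195 vs 134 kJ/mol).
I > Se: period and group pull opposite ways; the across-period shift dominates (295 vs 195 kJ/mol).
F > I: they share group 17; the group trend gives F the larger value.
Cl > F: this pair runs against the simple trend — see the exception note.
Note the exception: Cl has a higher electron affinity than F, contrary to the simple trend — F's small 2p subshell makes the incoming electron feel strong e⁻–e⁻ repulsion, so Cl actually releases more energy on gaining an electron.
For reference (kJ/mol): F 328, Si 134, Cl 349, Se 195, I 295.
So from highest to lowest: Cl > F > I > Se > Si.

Cl > F > I > Se > Si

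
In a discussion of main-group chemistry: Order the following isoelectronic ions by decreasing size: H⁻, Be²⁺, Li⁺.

H⁻ > Li⁺ > Be²⁺

All of these have 2 electrons, so size is governed by nuclear charge alone: the more protons, the stronger the pull on the same electron cloud, and the smaller the ion.
Nuclear charges: Be²⁺ (Z=4), Li⁺ (Z=3), H⁻ (Z=1).
Largest to smallest: H⁻ > Li⁺ > Be²⁺.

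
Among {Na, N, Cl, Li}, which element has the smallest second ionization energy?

Cl

IE_2 is the cost of taking one more electron from the +1 cation: Na⁺ is the bare [Ne] core; N⁺ still has 4 valence electrons; Cl⁺ still has 6 valence electrons; Li⁺ is the bare [He] core.
Core electrons are held far more tightly than valence electrons, so Na and Li top the IE_2 order.
Valence configurations: N⁺ [He]2s²2p², Cl⁺ [Ne]3s²3p⁴.
Tabulated IE_2 (kJ/mol): Na 4562, N 2856, Cl 2298, Li 7298.
Overall IE_2 order: Cl < N < Na < Li.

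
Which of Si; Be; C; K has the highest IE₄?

Consider each +3 ion: Si³⁺ still has 1 valence electron; Be³⁺ is already 1 electron into the core; C³⁺ still has 1 valence electron; K³⁺ is already 2 electrons into the core.
Usually core removal costs more than valence removal, but here the competition is close: a tightly held n=2 valence electron can cost more to remove than an n=3 core electron, so the actual values have to decide it.
Valence configurations: Si³⁺ [Ne]3s¹, C³⁺ [He]2s¹.
Approximate IE_4 values (kJ/mol): Si 4356, Be 21007, C 6223, K 5877.
So the fourth ionization energies run Si < K < C < Be.

Be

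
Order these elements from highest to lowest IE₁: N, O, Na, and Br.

Across a period the outer electron is held more tightly (higher IE₁); down a group it sits in a higher shell, more shielded, and comes off more easily.
Here both period and group differ, so the two effects have to be weighed against each other.
Br > Na: period and group pull opposite ways; the across-period shift dominates (1140 vs 496 kJ/mol).
O > Br: the two effects oppose for this pair; the down-group effect wins (1314 vs 1140 kJ/mol).
N > O: this pair runs against the simple trend — see the exception note.
Note the exception: N has a higher first ionization energy than O, contrary to the simple trend — pairing an electron in O's 2p⁴ costs repulsion energy, so O ionizes more easily than half-filled N (2p³).
Approximate values (kJ/mol): N 1402, O 1314, Na 496, Br 1140.
So from highest to lowest: N > O > Br > Na.

N > O > Br > Na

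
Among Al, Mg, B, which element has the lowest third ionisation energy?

Al

Consider each +2 ion: Al²⁺ still has 1 valence electron; Mg²⁺ is the bare [Ne] core; B²⁺ still has 1 valence electron.
Core electrons are held far more tightly than valence electrons, so Mg tops the IE_3 order.
Valence configurations: Al²⁺ [Ne]3s¹, B²⁺ [He]2s¹.
The numbers (kJ/mol): Al 2745, Mg 7733, B 3660.
Putting it together, IE_3: Al < B < Mg.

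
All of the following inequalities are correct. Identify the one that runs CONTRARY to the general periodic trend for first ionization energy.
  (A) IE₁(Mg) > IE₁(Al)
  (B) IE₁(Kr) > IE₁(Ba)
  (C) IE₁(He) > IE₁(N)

(A)

The general trend: first ionization energy increases across a period and decreases down a group.
(A) Mg (period 3, group 2) vs Al (period 3, group 13): the stated order contradicts the simple trend.
(B) Kr (period 4, group 18) vs Ba (period 6, group 2): the stated order agrees with the simple trend.
(C) He (period 1, group 18) vs N (period 2, group 15): the stated order agrees with the simple trend.
The exception is (A): Al's single 3p electron is easier to remove than one from Mg's filled 3s².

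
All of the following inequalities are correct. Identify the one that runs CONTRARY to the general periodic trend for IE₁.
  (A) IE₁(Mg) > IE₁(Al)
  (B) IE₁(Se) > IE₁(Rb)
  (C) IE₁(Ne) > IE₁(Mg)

The general trend: IE₁ increases across a period and decreases down a group.
(A) Mg (period 3, group 2) vs Al (period 3, group 13): the stated order contradicts the simple trend.
(B) Se (period 4, group 16) vs Rb (period 5, group 1): the stated order agrees with the simple trend.
(C) Ne (period 2, group 18) vs Mg (period 3, group 2): the stated order agrees with the simple trend.
The exception is (A): Al's single 3p electron is easier to remove than one from Mg's filled 3s².

(A)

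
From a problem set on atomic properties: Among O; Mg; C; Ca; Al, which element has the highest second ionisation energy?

O

After 1 electron has been removed, what remains? O⁺ still has 5 valence electrons; Mg⁺ still has 1 valence electron; C⁺ still has 3 valence electrons; Ca⁺ still has 1 valence electron; Al⁺ still has 2 valence electrons.
All are still removing valence electrons, so compare the +1 ions as you would atoms: IE_2 generally rises across a period (higher Z_eff) and falls down a group (larger shell), subject to the usual subshell exceptions.
Valence configurations: O⁺ [He]2s²2p³, Mg⁺ [Ne]3s¹, C⁺ [He]2s²2p¹, Ca⁺ [Ar]4s¹, Al⁺ [Ne]3s².
The numbers (kJ/mol): O 3388, Mg 1451, C 2353, Ca 1145, Al 1817.
Putting it together, IE_2: Ca < Mg < Al < C < O.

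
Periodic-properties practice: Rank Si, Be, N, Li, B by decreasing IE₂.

Li, N, B, Be, Si

Consider each +1 ion: Si⁺ still has 3 valence electrons; Be⁺ still has 1 valence electron; N⁺ still has 4 valence electrons; Li⁺ is the bare [He] core; B⁺ still has 2 valence electrons.
Pulling an electron out of a noble-gas core costs far more than removing a remaining valence electron, so Li sits at the high end of IE_2.
Valence configurations: Si⁺ [Ne]3s²3p¹, Be⁺ [He]2s¹, N⁺ [He]2s²2p², B⁺ [He]2s².
Tabulated IE_2 (kJ/mol): Si 1577, Be 1757, N 2856, Li 7298, B 2427.
Overall IE_2 order: Si < Be < B < N < Li.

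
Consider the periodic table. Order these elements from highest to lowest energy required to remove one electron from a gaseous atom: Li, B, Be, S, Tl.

First ionization energy rises across a period (greater Z_eff holds electrons more tightly) and falls down a group (valence electrons are farther from the nucleus).
Neither a single period nor a single group — weigh both effects.
Tl > Li: the two effects oppose for this pair; the across-period effect wins (589 vs 520 kJ/mol).
B > Tl: they share group 13; the group trend gives B the larger value.
Be > B: this pair runs against the simple trend — see the exception note.
S > Be: period and group pull opposite ways; the across-period shift dominates (1000 vs 900 kJ/mol).
Note the exception: Be has a higher first ionization energy than B, contrary to the simple trend — removing B's lone 2p electron is easier than breaking Be's filled 2s².
Approximate values (kJ/mol): Li 520, Be 900, B 801, S 1000, Tl 589.
So from highest to lowest: S > Be > B > Tl > Li.

S, Be, B, Tl, Li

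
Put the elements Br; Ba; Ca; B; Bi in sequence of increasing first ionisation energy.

B is in period 2, group 13; Ca is in period 4, group 2; Br is in period 4, group 17; Ba is in period 6, group 2; Bi is in period 6, group 15.
Removing the outermost electron gets harder across a period and easier down a group.
These span different periods and groups, so the two trends combine.
Ca > Ba: Ca sits above Ba in group 2, so the down-group effect alone puts Ca higher.
Bi > Ca: period and group pull opposite ways; the across-period shift dominates (703 vs 590 kJ/mol).
B > Bi: the two effects oppose for this pair; the down-group effect wins (801 vs 703 kJ/mol).
Br > B: period and group pull opposite ways; the across-period shift dominates (1140 vs 801 kJ/mol).
For reference (kJ/mol): B 801, Ca 590, Br 1140, Ba 503, Bi 703.
So from lowest to highest: Ba < Ca < Bi < B < Br.

Ba < Ca < Bi < B < Br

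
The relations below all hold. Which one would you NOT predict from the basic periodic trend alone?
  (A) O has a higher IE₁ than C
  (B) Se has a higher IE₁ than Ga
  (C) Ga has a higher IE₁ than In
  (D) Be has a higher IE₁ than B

(D)

The general trend: IE₁ increases across a period and decreases down a group.
(A) O (period 2, group 16) vs C (period 2, group 14): the stated order agrees with the simple trend.
(B) Se (period 4, group 16) vs Ga (period 4, group 13): the stated order agrees with the simple trend.
(C) Ga (period 4, group 13) vs In (period 5, group 13): the stated order agrees with the simple trend.
(D) Be (period 2, group 2) vs B (period 2, group 13): the stated order contradicts the simple trend.
The exception is (D): removing B's lone 2p electron is easier than breaking Be's filled 2s².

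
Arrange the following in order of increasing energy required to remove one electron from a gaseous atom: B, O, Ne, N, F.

B < O < N < F < Ne

B is in period 2, group 13; N is in period 2, group 15; O is in period 2, group 16; F is in period 2, group 17; Ne is in period 2, group 18.
Removing the outermost electron gets harder across a period and easier down a group.
All lie in period 2; the across-period trend (first ionization energy increases left to right) applies, with the exception below.
Note the exception: N has a higher first ionization energy than O, contrary to the simple trend — pairing an electron in O's 2p⁴ costs repulsion energy, so O ionizes more easily than half-filled N (2p³).
Approximate values (kJ/mol): B 801, N 1402, O 1314, F 1681, Ne 2081.
So from lowest to highest: B < O < N < F < Ne.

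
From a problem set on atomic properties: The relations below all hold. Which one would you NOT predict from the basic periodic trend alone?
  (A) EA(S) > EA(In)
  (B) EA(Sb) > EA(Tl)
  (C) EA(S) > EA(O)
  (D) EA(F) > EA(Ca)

The general trend: electron affinity increases across a period and decreases down a group.
(A) S (period 3, group 16) vs In (period 5, group 13): the stated order agrees with the simple trend.
(B) Sb (period 5, group 15) vs Tl (period 6, group 13): the stated order agrees with the simple trend.
(C) S (period 3, group 16) vs O (period 2, group 16): the stated order contradicts the simple trend.
(D) F (period 2, group 17) vs Ca (period 4, group 2): the stated order agrees with the simple trend.
The exception is (C): the compact 2p subshell of O repels the added electron more than S's larger 3p does.

(C)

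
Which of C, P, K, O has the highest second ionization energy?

O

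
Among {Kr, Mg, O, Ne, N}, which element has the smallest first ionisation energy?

N is in period 2, group 15; O is in period 2, group 16; Ne is in period 2, group 18; Mg is in period 3, group 2; Kr is in period 4, group 18.
IE₁ increases left→right with effective nuclear charge and decreases top→bottom as the valence shell moves farther out.
Neither a single period nor a single group — weigh both effects.
O > Mg: relative to Mg, both the across-period and down-group shifts push O's first ionization energy up.
Kr > O: period and group pull opposite ways; the across-period shift dominates (1351 vs 1314 kJ/mol).
N > Kr: period and group pull opposite ways; the down-group shift dominates (1402 vs 1351 kJ/mol).
Ne > N: Ne lies to the right of N in period 2, so the across-period effect alone puts Ne higher.
Note the exception: N has a higher first ionization energy than O, contrary to the simple trend — pairing an electron in O's 2p⁴ costs repulsion energy, so O ionizes more easily than half-filled N (2p³).
For reference (kJ/mol): N 1402, O 1314, Ne 2081, Mg 738, Kr 1351.
The smallest first ionisation energy among these belongs to Mg.

Mg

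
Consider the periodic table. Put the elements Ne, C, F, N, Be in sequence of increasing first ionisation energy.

Be < C < N < F < Ne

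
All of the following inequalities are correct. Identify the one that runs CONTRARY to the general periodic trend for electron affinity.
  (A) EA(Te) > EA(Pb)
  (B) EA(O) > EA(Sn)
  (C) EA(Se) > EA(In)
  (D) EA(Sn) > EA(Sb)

The general trend: electron affinity increases across a period and decreases down a group.
(A) Te (period 5, group 16) vs Pb (period 6, group 14): the stated order agrees with the simple trend.
(B) O (period 2, group 16) vs Sn (period 5, group 14): the stated order agrees with the simple trend.
(C) Se (period 4, group 16) vs In (period 5, group 13): the stated order agrees with the simple trend.
(D) Sn (period 5, group 14) vs Sb (period 5, group 15): the stated order contradicts the simple trend.
The exception is (D): adding an electron to Sb's half-filled 5p³ is unfavourable, so Sn has the more exothermic EA.

(D)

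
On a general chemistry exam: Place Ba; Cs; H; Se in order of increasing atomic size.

H < Se < Ba < Cs

H is in period 1, group 1; Se is in period 4, group 16; Cs is in period 6, group 1; Ba is in period 6, group 2.
Across a period the added protons contract the valence shell; down a group each new principal shell makes the atom larger.
Neither a single period nor a single group — weigh both effects.
Se > H: period and group pull opposite ways; the down-group shift dominates (116 vs 32 pm).
Ba > Se: both effects reinforce here, so Ba is clearly the larger of the two.
Cs > Ba: both are in period 6; the period trend gives Cs the larger value.
Approximate values (pm): H 32, Se 116, Cs 232, Ba 196.
So from smallest to largest: H < Se < Ba < Cs.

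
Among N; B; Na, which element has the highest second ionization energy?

IE_2 is the cost of taking one more electron from the +1 cation: N⁺ still has 4 valence electrons; B⁺ still has 2 valence electrons; Na⁺ is the bare [Ne] core.
Pulling an electron out of a noble-gas core costs far more than removing a remaining valence electron, so Na sits at the high end of IE_2.
Valence configurations: N⁺ [He]2s²2p², B⁺ [He]2s².
Approximate IE_2 values (kJ/mol): N 2856, B 2427, Na 4562.
Overall IE_2 order: B < N < Na.

Na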